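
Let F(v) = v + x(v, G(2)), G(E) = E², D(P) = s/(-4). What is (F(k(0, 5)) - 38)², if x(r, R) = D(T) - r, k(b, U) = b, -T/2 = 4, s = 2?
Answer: 5929/4 ≈ 1482.3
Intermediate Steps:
T = -8 (T = -2*4 = -8)
D(P) = -½ (D(P) = 2/(-4) = 2*(-¼) = -½)
x(r, R) = -½ - r
F(v) = -½ (F(v) = v + (-½ - v) = -½)
(F(k(0, 5)) - 38)² = (-½ - 38)² = (-77/2)² = 5929/4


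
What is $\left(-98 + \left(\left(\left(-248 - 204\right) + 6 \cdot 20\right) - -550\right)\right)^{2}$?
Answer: $14400$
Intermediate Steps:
$\left(-98 + \left(\left(\left(-248 - 204\right) + 6 \cdot 20\right) - -550\right)\right)^{2} = \left(-98 + \left(\left(-452 + 120\right) + 550\right)\right)^{2} = \left(-98 + \left(-332 + 550\right)\right)^{2} = \left(-98 + 218\right)^{2} = 120^{2} = 14400$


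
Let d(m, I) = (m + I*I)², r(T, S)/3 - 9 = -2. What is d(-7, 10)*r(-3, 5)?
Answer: 181629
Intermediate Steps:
r(T, S) = 21 (r(T, S) = 27 + 3*(-2) = 27 - 6 = 21)
d(m, I) = (m + I²)²
d(-7, 10)*r(-3, 5) = (-7 + 10²)²*21 = (-7 + 100)²*21 = 93²*21 = 8649*21 = 181629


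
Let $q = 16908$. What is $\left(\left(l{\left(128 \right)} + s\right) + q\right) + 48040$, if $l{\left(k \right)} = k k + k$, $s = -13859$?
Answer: $67601$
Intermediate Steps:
$l{\left(k \right)} = k + k^{2}$ ($l{\left(k \right)} = k^{2} + k = k + k^{2}$)
$\left(\left(l{\left(128 \right)} + s\right) + q\right) + 48040 = \left(\left(128 \left(1 + 128\right) - 13859\right) + 16908\right) + 48040 = \left(\left(128 \cdot 129 - 13859\right) + 16908\right) + 48040 = \left(\left(16512 - 13859\right) + 16908\right) + 48040 = \left(2653 + 16908\right) + 48040 = 19561 + 48040 = 67601$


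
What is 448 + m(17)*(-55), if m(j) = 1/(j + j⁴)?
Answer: 37424969/83538 ≈ 448.00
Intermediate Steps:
448 + m(17)*(-55) = 448 - 55/(17 + 17⁴) = 448 - 55/(17 + 83521) = 448 - 55/83538 = 37424969/83538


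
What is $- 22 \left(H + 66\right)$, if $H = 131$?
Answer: $-4334$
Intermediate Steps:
$- 22 \left(H + 66\right) = - 22 \left(131 + 66\right) = \left(-22\right) 197 = -4334$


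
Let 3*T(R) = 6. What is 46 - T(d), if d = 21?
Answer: 44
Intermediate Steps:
T(R) = 2 (T(R) = (⅓)*6 = 2)
46 - T(d) = 46 - 1*2 = 46 - 2 = 44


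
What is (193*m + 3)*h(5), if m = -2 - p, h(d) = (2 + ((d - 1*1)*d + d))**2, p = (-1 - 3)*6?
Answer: 3097521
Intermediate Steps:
p = -24 (p = -4*6 = -24)
h(d) = (2 + d + d*(-1 + d))**2 (h(d) = (2 + ((d - 1)*d + d))**2 = (2 + ((-1 + d)*d + d))**2 = (2 + (d*(-1 + d) + d))**2 = (2 + (d + d*(-1 + d)))**2 = (2 + d + d*(-1 + d))**2)
m = 22 (m = -2 - 1*(-24) = -2 + 24 = 22)
(193*m + 3)*h(5) = (193*22 + 3)*(2 + 5**2)**2 = (4246 + 3)*(2 + 25)**2 = 4249*27**2 = 4249*729 = 3097521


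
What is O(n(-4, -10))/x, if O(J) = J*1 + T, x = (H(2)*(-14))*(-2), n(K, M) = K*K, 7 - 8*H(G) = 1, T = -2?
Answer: ⅔ ≈ 0.66667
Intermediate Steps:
H(G) = ¾ (H(G) = 7/8 - ⅛*1 = 7/8 - ⅛ = ¾)
n(K, M) = K²
x = 21 (x = ((¾)*(-14))*(-2) = -21/2*(-2) = 21)
O(J) = -2 + J (O(J) = J*1 - 2 = J - 2 = -2 + J)
O(n(-4, -10))/x = (-2 + (-4)²)/21 = (-2 + 16)*(1/21) = 14*(1/21) = ⅔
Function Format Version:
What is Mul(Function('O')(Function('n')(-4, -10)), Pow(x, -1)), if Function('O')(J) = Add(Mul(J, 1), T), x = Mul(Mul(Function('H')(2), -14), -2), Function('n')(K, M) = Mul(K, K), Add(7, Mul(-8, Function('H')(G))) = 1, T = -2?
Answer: Rational(2, 3) ≈ 0.66667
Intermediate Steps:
Function('H')(G) = Rational(3, 4) (Function('H')(G) = Add(Rational(7, 8), Mul(Rational(-1, 8), 1)) = Add(Rational(7, 8), Rational(-1, 8)) = Rational(3, 4))
Function('n')(K, M) = Pow(K, 2)
x = 21 (x = Mul(Mul(Rational(3, 4), -14), -2) = Mul(Rational(-21, 2), -2) = 21)
Function('O')(J) = Add(-2, J) (Function('O')(J) = Add(Mul(J, 1), -2) = Add(J, -2) = Add(-2, J))
Mul(Function('O')(Function('n')(-4, -10)), Pow(x, -1)) = Mul(Add(-2, Pow(-4, 2)), Pow(21, -1)) = Mul(Add(-2, 16), Rational(1, 21)) = Mul(14, Rational(1, 21)) = Rational(2, 3)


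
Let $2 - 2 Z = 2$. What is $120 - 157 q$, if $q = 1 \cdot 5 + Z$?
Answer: $-665$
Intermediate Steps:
$Z = 0$ ($Z = 1 - 1 = 0$)
$q = 5$ ($q = 1 \cdot 5 + 0 = 5 + 0 = 5$)
$120 - 157 q = 120 - 785 = -665$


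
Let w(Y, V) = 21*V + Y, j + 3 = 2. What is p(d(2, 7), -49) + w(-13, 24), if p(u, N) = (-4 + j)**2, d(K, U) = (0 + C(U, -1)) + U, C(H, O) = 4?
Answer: 516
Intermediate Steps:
d(K, U) = 4 + U (d(K, U) = (0 + 4) + U = 4 + U)
j = -1 (j = -3 + 2 = -1)
w(Y, V) = Y + 21*V
p(u, N) = 25 (p(u, N) = (-4 - 1)**2 = (-5)**2 = 25)
p(d(2, 7), -49) + w(-13, 24) = 25 + (-13 + 21*24) = 25 + (-13 + 504) = 25 + 491 = 516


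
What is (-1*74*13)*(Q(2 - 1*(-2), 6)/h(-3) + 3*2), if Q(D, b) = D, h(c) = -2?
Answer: -3848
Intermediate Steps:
(-1*74*13)*(Q(2 - 1*(-2), 6)/h(-3) + 3*2) = (-1*74*13)*((2 - 1*(-2))/(-2) + 3*2) = (-74*13)*((2 + 2)*(-½) + 6) = -962*(4*(-½) + 6) = -962*(-2 + 6) = -962*4 = -3848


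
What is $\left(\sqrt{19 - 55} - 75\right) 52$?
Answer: $-3900 + 312 i \approx -3900.0 + 312.0 i$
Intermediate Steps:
$\left(\sqrt{19 - 55} - 75\right) 52 = \left(\sqrt{-36} + \left(-75 + 0\right)\right) 52 = \left(6 i - 75\right) 52 = \left(-75 + 6 i\right) 52 = -3900 + 312 i$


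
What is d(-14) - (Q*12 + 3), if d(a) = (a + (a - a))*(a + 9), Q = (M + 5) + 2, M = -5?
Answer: 43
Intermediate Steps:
Q = 2 (Q = (-5 + 5) + 2 = 0 + 2 = 2)
d(a) = a*(9 + a) (d(a) = (a + 0)*(9 + a) = a*(9 + a))
d(-14) - (Q*12 + 3) = -14*(9 - 14) - (2*12 + 3) = -14*(-5) - (24 + 3) = 70 - 1*27 = 70 - 27 = 43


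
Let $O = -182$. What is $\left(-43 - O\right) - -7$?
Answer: $146$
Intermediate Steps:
$\left(-43 - O\right) - -7 = \left(-43 - -182\right) - -7 = \left(-43 + 182\right) + 7 = 139 + 7 = 146$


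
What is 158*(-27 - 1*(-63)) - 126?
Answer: 5562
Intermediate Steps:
158*(-27 - 1*(-63)) - 126 = 158*(-27 + 63) - 126 = 158*36 - 126 = 5688 - 126 = 5562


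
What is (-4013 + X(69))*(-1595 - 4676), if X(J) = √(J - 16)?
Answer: 25165523 - 6271*√53 ≈ 2.5120e+7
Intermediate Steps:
X(J) = √(-16 + J)
(-4013 + X(69))*(-1595 - 4676) = (-4013 + √(-16 + 69))*(-1595 - 4676) = (-4013 + √53)*(-6271) = 25165523 - 6271*√53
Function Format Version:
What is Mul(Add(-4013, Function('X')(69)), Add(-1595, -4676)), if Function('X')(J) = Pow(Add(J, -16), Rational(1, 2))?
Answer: Add(25165523, Mul(-6271, Pow(53, Rational(1, 2)))) ≈ 2.5120e+7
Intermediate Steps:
Function('X')(J) = Pow(Add(-16, J), Rational(1, 2))
Mul(Add(-4013, Function('X')(69)), Add(-1595, -4676)) = Mul(Add(-4013, Pow(Add(-16, 69), Rational(1, 2))), Add(-1595, -4676)) = Mul(Add(-4013, Pow(53, Rational(1, 2))), -6271) = Add(25165523, Mul(-6271, Pow(53, Rational(1, 2))))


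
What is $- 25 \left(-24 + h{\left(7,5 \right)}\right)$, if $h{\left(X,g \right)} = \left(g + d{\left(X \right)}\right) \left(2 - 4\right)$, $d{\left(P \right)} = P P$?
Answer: $3300$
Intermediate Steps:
$d{\left(P \right)} = P^{2}$
$h{\left(X,g \right)} = - 2 g - 2 X^{2}$ ($h{\left(X,g \right)} = \left(g + X^{2}\right) \left(2 - 4\right) = \left(g + X^{2}\right) \left(-2\right) = - 2 g - 2 X^{2}$)
$- 25 \left(-24 + h{\left(7,5 \right)}\right) = - 25 \left(-24 - \left(10 + 2 \cdot 7^{2}\right)\right) = - 25 \left(-24 - 108\right) = \left(-25\right) \left(-132\right) = 3300$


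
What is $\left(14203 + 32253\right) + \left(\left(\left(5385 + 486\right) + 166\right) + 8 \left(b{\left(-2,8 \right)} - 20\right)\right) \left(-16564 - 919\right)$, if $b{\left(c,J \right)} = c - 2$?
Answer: $-102141679$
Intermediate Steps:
$b{\left(c,J \right)} = -2 + c$
$\left(14203 + 32253\right) + \left(\left(\left(5385 + 486\right) + 166\right) + 8 \left(b{\left(-2,8 \right)} - 20\right)\right) \left(-16564 - 919\right) = \left(14203 + 32253\right) + \left(\left(\left(5385 + 486\right) + 166\right) + 8 \left(\left(-2 - 2\right) - 20\right)\right) \left(-16564 - 919\right) = 46456 + \left(\left(5871 + 166\right) + 8 \left(-4 - 20\right)\right) \left(-17483\right) = 46456 + \left(6037 + 8 \left(-24\right)\right) \left(-17483\right) = 46456 + \left(6037 - 192\right) \left(-17483\right) = 46456 + 5845 \left(-17483\right) = 46456 - 102188135 = -102141679$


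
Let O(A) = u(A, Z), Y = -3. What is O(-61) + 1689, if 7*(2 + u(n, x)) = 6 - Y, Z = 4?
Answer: 11818/7 ≈ 1688.3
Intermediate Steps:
u(n, x) = -5/7 (u(n, x) = -2 + (6 - 1*(-3))/7 = -2 + (6 + 3)/7 = -2 + (⅐)*9 = -2 + 9/7 = -5/7)
O(A) = -5/7
O(-61) + 1689 = -5/7 + 1689 = 11818/7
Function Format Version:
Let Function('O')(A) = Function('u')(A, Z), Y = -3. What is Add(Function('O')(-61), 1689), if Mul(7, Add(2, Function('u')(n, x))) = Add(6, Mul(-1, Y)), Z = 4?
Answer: Rational(11818, 7) ≈ 1688.3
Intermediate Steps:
Function('u')(n, x) = Rational(-5, 7) (Function('u')(n, x) = Add(-2, Mul(Rational(1, 7), Add(6, Mul(-1, -3)))) = Add(-2, Mul(Rational(1, 7), Add(6, 3))) = Add(-2, Mul(Rational(1, 7), 9)) = Add(-2, Rational(9, 7)) = Rational(-5, 7))
Function('O')(A) = Rational(-5, 7)
Add(Function('O')(-61), 1689) = Add(Rational(-5, 7), 1689) = Rational(11818, 7)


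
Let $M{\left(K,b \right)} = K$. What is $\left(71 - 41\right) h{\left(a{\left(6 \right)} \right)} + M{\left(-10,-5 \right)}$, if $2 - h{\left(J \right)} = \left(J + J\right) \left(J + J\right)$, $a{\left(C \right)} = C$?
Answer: $-4270$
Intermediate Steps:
$h{\left(J \right)} = 2 - 4 J^{2}$ ($h{\left(J \right)} = 2 - \left(J + J\right) \left(J + J\right) = 2 - 2 J 2 J = 2 - 4 J^{2}$)
$\left(71 - 41\right) h{\left(a{\left(6 \right)} \right)} + M{\left(-10,-5 \right)} = \left(71 - 41\right) \left(2 - 4 \cdot 6^{2}\right) - 10 = 30 \left(2 - 144\right) - 10 = 30 \left(-142\right) - 10 = -4260 - 10 = -4270$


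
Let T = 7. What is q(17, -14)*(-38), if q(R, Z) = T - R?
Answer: 380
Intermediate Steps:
q(R, Z) = 7 - R
q(17, -14)*(-38) = (7 - 1*17)*(-38) = (7 - 17)*(-38) = -10*(-38) = 380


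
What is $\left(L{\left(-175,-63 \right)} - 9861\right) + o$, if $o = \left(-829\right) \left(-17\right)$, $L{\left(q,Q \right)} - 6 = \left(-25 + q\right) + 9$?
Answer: $4047$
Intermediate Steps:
$L{\left(q,Q \right)} = -10 + q$ ($L{\left(q,Q \right)} = 6 + \left(\left(-25 + q\right) + 9\right) = 6 + \left(-16 + q\right) = -10 + q$)
$o = 14093$
$\left(L{\left(-175,-63 \right)} - 9861\right) + o = \left(\left(-10 - 175\right) - 9861\right) + 14093 = \left(-185 - 9861\right) + 14093 = -10046 + 14093 = 4047$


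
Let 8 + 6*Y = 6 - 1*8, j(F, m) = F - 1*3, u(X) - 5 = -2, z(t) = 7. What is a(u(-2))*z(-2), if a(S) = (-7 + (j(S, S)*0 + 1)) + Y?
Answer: -161/3 ≈ -53.667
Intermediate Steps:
u(X) = 3 (u(X) = 5 - 2 = 3)
j(F, m) = -3 + F (j(F, m) = F - 3 = -3 + F)
Y = -5/3 (Y = -4/3 + (6 - 1*8)/6 = -4/3 + (6 - 8)/6 = -4/3 + (⅙)*(-2) = -4/3 - ⅓ = -5/3 ≈ -1.6667)
a(S) = -23/3 (a(S) = (-7 + ((-3 + S)*0 + 1)) - 5/3 = (-7 + (0 + 1)) - 5/3 = (-7 + 1) - 5/3 = -6 - 5/3 = -23/3)
a(u(-2))*z(-2) = -23/3*7 = -161/3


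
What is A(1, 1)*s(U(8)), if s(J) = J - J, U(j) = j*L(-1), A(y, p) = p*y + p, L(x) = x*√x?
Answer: 0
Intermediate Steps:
L(x) = x^(3/2)
A(y, p) = p + p*y
U(j) = -I*j (U(j) = j*(-1)^(3/2) = j*(-I) = -I*j)
s(J) = 0
A(1, 1)*s(U(8)) = (1*(1 + 1))*0 = (1*2)*0 = 2*0 = 0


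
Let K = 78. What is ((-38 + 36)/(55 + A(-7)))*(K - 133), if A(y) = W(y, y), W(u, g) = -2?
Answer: 110/53 ≈ 2.0755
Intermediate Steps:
A(y) = -2
((-38 + 36)/(55 + A(-7)))*(K - 133) = ((-38 + 36)/(55 - 2))*(78 - 133) = -2/53*(-55) = 110/53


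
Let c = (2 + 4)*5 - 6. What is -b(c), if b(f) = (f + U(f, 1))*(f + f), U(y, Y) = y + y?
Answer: -3456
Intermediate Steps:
c = 24 (c = 6*5 - 6 = 30 - 6 = 24)
U(y, Y) = 2*y
b(f) = 6*f² (b(f) = (f + 2*f)*(f + f) = (3*f)*(2*f) = 6*f²)
-b(c) = -6*24² = -6*576 = -1*3456 = -3456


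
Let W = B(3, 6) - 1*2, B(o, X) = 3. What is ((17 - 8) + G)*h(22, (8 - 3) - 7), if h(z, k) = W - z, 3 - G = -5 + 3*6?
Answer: 21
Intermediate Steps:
G = -10 (G = 3 - (-5 + 3*6) = 3 - (-5 + 18) = 3 - 1*13 = 3 - 13 = -10)
W = 1 (W = 3 - 1*2 = 3 - 2 = 1)
h(z, k) = 1 - z
((17 - 8) + G)*h(22, (8 - 3) - 7) = ((17 - 8) - 10)*(1 - 1*22) = (9 - 10)*(1 - 22) = -1*(-21) = 21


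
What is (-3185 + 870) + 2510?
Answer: 195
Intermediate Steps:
(-3185 + 870) + 2510 = -2315 + 2510 = 195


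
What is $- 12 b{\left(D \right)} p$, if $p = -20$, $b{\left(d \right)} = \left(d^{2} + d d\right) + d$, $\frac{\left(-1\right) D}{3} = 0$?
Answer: $0$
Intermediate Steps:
$D = 0$ ($D = \left(-3\right) 0 = 0$)
$b{\left(d \right)} = d + 2 d^{2}$ ($b{\left(d \right)} = \left(d^{2} + d^{2}\right) + d = 2 d^{2} + d = d + 2 d^{2}$)
$- 12 b{\left(D \right)} p = - 12 \cdot 0 \left(1 + 2 \cdot 0\right) \left(-20\right) = - 12 \cdot 0 \left(1 + 0\right) \left(-20\right) = - 12 \cdot 0 \cdot 1 \left(-20\right) = \left(-12\right) 0 \left(-20\right) = 0 \left(-20\right) = 0$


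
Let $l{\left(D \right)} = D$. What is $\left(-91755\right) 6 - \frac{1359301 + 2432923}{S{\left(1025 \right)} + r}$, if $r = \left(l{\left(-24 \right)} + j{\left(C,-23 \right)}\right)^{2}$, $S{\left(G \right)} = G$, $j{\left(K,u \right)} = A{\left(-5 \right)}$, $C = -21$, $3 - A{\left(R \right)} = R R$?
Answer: $- \frac{1733006954}{3141} \approx -5.5174 \cdot 10^{5}$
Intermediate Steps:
$A{\left(R \right)} = 3 - R^{2}$ ($A{\left(R \right)} = 3 - R R = 3 - R^{2}$)
$j{\left(K,u \right)} = -22$ ($j{\left(K,u \right)} = 3 - \left(-5\right)^{2} = 3 - 25 = -22$)
$r = 2116$ ($r = \left(-24 - 22\right)^{2} = \left(-46\right)^{2} = 2116$)
$\left(-91755\right) 6 - \frac{1359301 + 2432923}{S{\left(1025 \right)} + r} = \left(-91755\right) 6 - \frac{1359301 + 2432923}{1025 + 2116} = -550530 - \frac{3792224}{3141} = - \frac{1733006954}{3141}$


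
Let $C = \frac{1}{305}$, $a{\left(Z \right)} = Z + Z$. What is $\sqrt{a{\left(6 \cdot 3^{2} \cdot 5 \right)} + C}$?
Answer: $\frac{\sqrt{50233805}}{305} \approx 23.238$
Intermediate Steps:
$a{\left(Z \right)} = 2 Z$
$C = \frac{1}{305} \approx 0.0032787$
$\sqrt{a{\left(6 \cdot 3^{2} \cdot 5 \right)} + C} = \sqrt{2 \cdot 6 \cdot 3^{2} \cdot 5 + \frac{1}{305}} = \sqrt{2 \cdot 6 \cdot 9 \cdot 5 + \frac{1}{305}} = \sqrt{2 \cdot 54 \cdot 5 + \frac{1}{305}} = \sqrt{2 \cdot 270 + \frac{1}{305}} = \sqrt{540 + \frac{1}{305}} = \sqrt{\frac{164701}{305}} = \frac{\sqrt{50233805}}{305}$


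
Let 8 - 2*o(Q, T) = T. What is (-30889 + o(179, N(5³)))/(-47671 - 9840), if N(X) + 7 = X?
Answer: 30944/57511 ≈ 0.53805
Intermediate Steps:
N(X) = -7 + X
o(Q, T) = 4 - T/2
(-30889 + o(179, N(5³)))/(-47671 - 9840) = (-30889 + (4 - (-7 + 5³)/2))/(-47671 - 9840) = (-30889 + (4 - (-7 + 125)/2))/(-57511) = (-30889 + (4 - ½*118))*(-1/57511) = (-30889 + (4 - 59))*(-1/57511) = (-30889 - 55)*(-1/57511) = -30944*(-1/57511) = 30944/57511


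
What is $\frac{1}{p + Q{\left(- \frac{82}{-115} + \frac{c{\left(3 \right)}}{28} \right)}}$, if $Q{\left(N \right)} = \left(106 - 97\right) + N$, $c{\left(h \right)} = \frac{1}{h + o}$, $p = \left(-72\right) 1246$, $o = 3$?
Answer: $- \frac{19320}{1733048069} \approx -1.1148 \cdot 10^{-5}$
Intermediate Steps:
$p = -89712$
$c{\left(h \right)} = \frac{1}{3 + h}$ ($c{\left(h \right)} = \frac{1}{h + 3} = \frac{1}{3 + h}$)
$Q{\left(N \right)} = 9 + N$
$\frac{1}{p + Q{\left(- \frac{82}{-115} + \frac{c{\left(3 \right)}}{28} \right)}} = \frac{1}{-89712 + \left(9 + \left(- \frac{82}{-115} + \frac{1}{\left(3 + 3\right) 28}\right)\right)} = \frac{1}{-89712 + \left(9 + \left(\left(-82\right) \left(- \frac{1}{115}\right) + \frac{1}{6} \cdot \frac{1}{28}\right)\right)} = \frac{1}{-89712 + \left(9 + \left(\frac{82}{115} + \frac{1}{6} \cdot \frac{1}{28}\right)\right)} = \frac{1}{-89712 + \left(9 + \left(\frac{82}{115} + \frac{1}{168}\right)\right)} = \frac{1}{-89712 + \left(9 + \frac{13891}{19320}\right)} = \frac{1}{-89712 + \frac{187771}{19320}} = \frac{1}{- \frac{1733048069}{19320}} = - \frac{19320}{1733048069}$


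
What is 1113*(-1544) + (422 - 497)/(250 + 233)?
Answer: -276674017/161 ≈ -1.7185e+6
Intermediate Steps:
1113*(-1544) + (422 - 497)/(250 + 233) = -1718472 - 75/483 = -1718472 - 75*1/483 = -1718472 - 25/161 = -276674017/161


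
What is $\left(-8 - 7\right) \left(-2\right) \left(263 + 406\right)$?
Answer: $20070$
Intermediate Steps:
$\left(-8 - 7\right) \left(-2\right) \left(263 + 406\right) = \left(-15\right) \left(-2\right) 669 = 30 \cdot 669 = 20070$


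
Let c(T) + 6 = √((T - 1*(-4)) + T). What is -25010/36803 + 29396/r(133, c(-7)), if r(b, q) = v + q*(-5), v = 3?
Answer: 211052806/291593 + 146980*I*√10/1339 ≈ 723.79 + 347.12*I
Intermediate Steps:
c(T) = -6 + √(4 + 2*T) (c(T) = -6 + √((T - 1*(-4)) + T) = -6 + √((T + 4) + T) = -6 + √((4 + T) + T) = -6 + √(4 + 2*T))
r(b, q) = 3 - 5*q (r(b, q) = 3 + q*(-5) = 3 - 5*q)
-25010/36803 + 29396/r(133, c(-7)) = -25010/36803 + 29396/(3 - 5*(-6 + √(4 + 2*(-7)))) = -25010*1/36803 + 29396/(3 - 5*(-6 + √(4 - 14))) = -25010/36803 + 29396/(3 - 5*(-6 + √(-10))) = -25010/36803 + 29396/(3 - 5*(-6 + I*√10)) = -25010/36803 + 29396/(3 + (30 - 5*I*√10)) = -25010/36803 + 29396/(33 - 5*I*√10)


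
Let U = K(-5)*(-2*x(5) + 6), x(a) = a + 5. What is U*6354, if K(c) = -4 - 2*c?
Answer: -533736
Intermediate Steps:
x(a) = 5 + a
U = -84 (U = (-4 - 2*(-5))*(-2*(5 + 5) + 6) = (-4 + 10)*(-2*10 + 6) = 6*(-20 + 6) = 6*(-14) = -84)
U*6354 = -84*6354 = -533736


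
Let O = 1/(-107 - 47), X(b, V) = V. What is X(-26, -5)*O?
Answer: 5/154 ≈ 0.032468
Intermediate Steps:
O = -1/154 (O = 1/(-154) = -1/154 ≈ -0.0064935)
X(-26, -5)*O = -5*(-1/154) = 5/154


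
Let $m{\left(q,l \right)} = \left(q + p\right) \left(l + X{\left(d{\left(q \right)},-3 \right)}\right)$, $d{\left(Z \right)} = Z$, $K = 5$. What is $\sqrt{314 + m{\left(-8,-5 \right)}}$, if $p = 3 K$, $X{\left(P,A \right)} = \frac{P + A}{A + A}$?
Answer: $\frac{\sqrt{10506}}{6} \approx 17.083$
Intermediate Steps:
$X{\left(P,A \right)} = \frac{A + P}{2 A}$
$p = 15$ ($p = 3 \cdot 5 = 15$)
$m{\left(q,l \right)} = \left(15 + q\right) \left(\frac{1}{2} + l - \frac{q}{6}\right)$ ($m{\left(q,l \right)} = \left(q + 15\right) \left(l + \frac{-3 + q}{2 \left(-3\right)}\right) = \left(15 + q\right) \left(l + \frac{1}{2} \left(- \frac{1}{3}\right) \left(-3 + q\right)\right) = \left(15 + q\right) \left(l - \left(- \frac{1}{2} + \frac{q}{6}\right)\right) = \left(15 + q\right) \left(\frac{1}{2} + l - \frac{q}{6}\right)$)
$\sqrt{314 + m{\left(-8,-5 \right)}} = \sqrt{314 - \left(\frac{23}{2} + \frac{32}{3}\right)} = \sqrt{314 + \left(\frac{15}{2} + 16 - 75 - \frac{32}{3} + 40\right)} = \sqrt{314 - \frac{133}{6}} = \sqrt{\frac{1751}{6}} = \frac{\sqrt{10506}}{6}$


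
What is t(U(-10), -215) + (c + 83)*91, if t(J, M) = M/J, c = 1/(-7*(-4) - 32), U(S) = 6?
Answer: 89933/12 ≈ 7494.4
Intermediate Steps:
c = -¼ (c = 1/(28 - 32) = 1/(-4) = -¼ ≈ -0.25000)
t(U(-10), -215) + (c + 83)*91 = -215/6 + (-¼ + 83)*91 = -215*⅙ + (331/4)*91 = -215/6 + 30121/4 = 89933/12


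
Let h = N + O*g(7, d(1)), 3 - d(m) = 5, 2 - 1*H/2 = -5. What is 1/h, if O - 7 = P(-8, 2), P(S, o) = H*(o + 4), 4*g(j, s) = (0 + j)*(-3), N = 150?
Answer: -4/1311 ≈ -0.0030511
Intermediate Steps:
H = 14 (H = 4 - 2*(-5) = 4 + 10 = 14)
d(m) = -2 (d(m) = 3 - 1*5 = 3 - 5 = -2)
g(j, s) = -3*j/4 (g(j, s) = ((0 + j)*(-3))/4 = (j*(-3))/4 = (-3*j)/4 = -3*j/4)
P(S, o) = 56 + 14*o (P(S, o) = 14*(o + 4) = 14*(4 + o) = 56 + 14*o)
O = 91 (O = 7 + (56 + 14*2) = 7 + (56 + 28) = 7 + 84 = 91)
h = -1311/4 (h = 150 + 91*(-¾*7) = 150 + 91*(-21/4) = 150 - 1911/4 = -1311/4 ≈ -327.75)
1/h = 1/(-1311/4) = -4/1311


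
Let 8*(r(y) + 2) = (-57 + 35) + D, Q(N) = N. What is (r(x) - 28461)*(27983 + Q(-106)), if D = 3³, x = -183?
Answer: -6347565023/8 ≈ -7.9345e+8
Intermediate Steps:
D = 27
r(y) = -11/8 (r(y) = -2 + ((-57 + 35) + 27)/8 = -2 + (-22 + 27)/8 = -2 + (⅛)*5 = -2 + 5/8 = -11/8)
(r(x) - 28461)*(27983 + Q(-106)) = (-11/8 - 28461)*(27983 - 106) = -227699/8*27877 = -6347565023/8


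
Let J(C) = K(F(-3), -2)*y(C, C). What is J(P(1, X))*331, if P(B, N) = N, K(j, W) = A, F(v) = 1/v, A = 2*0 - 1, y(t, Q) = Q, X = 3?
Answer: -993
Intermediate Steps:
A = -1 (A = 0 - 1 = -1)
K(j, W) = -1
J(C) = -C
J(P(1, X))*331 = -1*3*331 = -3*331 = -993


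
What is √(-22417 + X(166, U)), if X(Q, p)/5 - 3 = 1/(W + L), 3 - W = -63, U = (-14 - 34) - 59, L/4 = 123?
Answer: I*√775019282/186 ≈ 149.67*I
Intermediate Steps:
L = 492 (L = 4*123 = 492)
U = -107 (U = -48 - 59 = -107)
W = 66 (W = 3 - 1*(-63) = 3 + 63 = 66)
X(Q, p) = 8375/558 (X(Q, p) = 15 + 5/(66 + 492) = 15 + 5/558 = 8375/558)
√(-22417 + X(166, U)) = √(-22417 + 8375/558) = √(-12500311/558) = I*√775019282/186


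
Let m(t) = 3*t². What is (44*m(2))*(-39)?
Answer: -20592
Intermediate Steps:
(44*m(2))*(-39) = (44*(3*2²))*(-39) = (44*(3*4))*(-39) = (44*12)*(-39) = 528*(-39) = -20592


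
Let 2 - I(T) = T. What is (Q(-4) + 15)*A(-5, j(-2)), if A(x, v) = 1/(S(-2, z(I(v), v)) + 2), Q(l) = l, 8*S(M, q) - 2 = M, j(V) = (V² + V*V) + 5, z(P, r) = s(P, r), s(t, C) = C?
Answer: 11/2 ≈ 5.5000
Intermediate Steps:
I(T) = 2 - T
z(P, r) = r
j(V) = 5 + 2*V² (j(V) = (V² + V²) + 5 = 2*V² + 5 = 5 + 2*V²)
S(M, q) = ¼ + M/8
A(x, v) = ½ (A(x, v) = 1/((¼ + (⅛)*(-2)) + 2) = 1/((¼ - ¼) + 2) = 1/(0 + 2) = 1/2 = ½)
(Q(-4) + 15)*A(-5, j(-2)) = (-4 + 15)*(½) = 11*(½) = 11/2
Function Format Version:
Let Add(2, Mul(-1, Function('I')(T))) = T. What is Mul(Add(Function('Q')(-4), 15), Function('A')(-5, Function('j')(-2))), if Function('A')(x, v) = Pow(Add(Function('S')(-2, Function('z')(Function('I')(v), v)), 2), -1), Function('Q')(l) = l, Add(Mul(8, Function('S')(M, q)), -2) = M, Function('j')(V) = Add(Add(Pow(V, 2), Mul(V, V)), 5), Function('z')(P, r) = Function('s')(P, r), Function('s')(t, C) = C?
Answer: Rational(11, 2) ≈ 5.5000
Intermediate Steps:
Function('I')(T) = Add(2, Mul(-1, T))
Function('z')(P, r) = r
Function('j')(V) = Add(5, Mul(2, Pow(V, 2))) (Function('j')(V) = Add(Add(Pow(V, 2), Pow(V, 2)), 5) = Add(Mul(2, Pow(V, 2)), 5) = Add(5, Mul(2, Pow(V, 2))))
Function('S')(M, q) = Add(Rational(1, 4), Mul(Rational(1, 8), M))
Function('A')(x, v) = Rational(1, 2) (Function('A')(x, v) = Pow(Add(Add(Rational(1, 4), Mul(Rational(1, 8), -2)), 2), -1) = Pow(Add(Add(Rational(1, 4), Rational(-1, 4)), 2), -1) = Pow(Add(0, 2), -1) = Pow(2, -1) = Rational(1, 2))
Mul(Add(Function('Q')(-4), 15), Function('A')(-5, Function('j')(-2))) = Mul(Add(-4, 15), Rational(1, 2)) = Mul(11, Rational(1, 2)) = Rational(11, 2)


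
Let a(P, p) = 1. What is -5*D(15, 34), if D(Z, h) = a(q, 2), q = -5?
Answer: -5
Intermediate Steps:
D(Z, h) = 1
-5*D(15, 34) = -5*1 = -5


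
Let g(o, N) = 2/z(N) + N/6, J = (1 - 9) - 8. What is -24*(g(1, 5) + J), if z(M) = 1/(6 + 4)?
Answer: -116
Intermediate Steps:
J = -16 (J = -8 - 8 = -16)
z(M) = ⅒ (z(M) = 1/10 = ⅒)
g(o, N) = 20 + N/6 (g(o, N) = 2/(⅒) + N/6 = 2*10 + N*(⅙) = 20 + N/6)
-24*(g(1, 5) + J) = -24*((20 + (⅙)*5) - 16) = -24*((20 + ⅚) - 16) = -24*(125/6 - 16) = -24*29/6 = -116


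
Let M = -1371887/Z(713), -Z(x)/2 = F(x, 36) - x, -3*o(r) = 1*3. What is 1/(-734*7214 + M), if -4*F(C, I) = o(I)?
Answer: -2851/15099005450 ≈ -1.8882e-7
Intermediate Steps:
o(r) = -1 (o(r) = -3/3 = -⅓*3 = -1)
F(C, I) = ¼ (F(C, I) = -¼*(-1) = ¼)
Z(x) = -½ + 2*x (Z(x) = -2*(¼ - x) = -½ + 2*x)
M = -2743774/2851 (M = -1371887/(-½ + 2*713) = -1371887/(-½ + 1426) = -1371887/2851/2 = -1371887*2/2851 = -2743774/2851 ≈ -962.39)
1/(-734*7214 + M) = 1/(-734*7214 - 2743774/2851) = 1/(-5295076 - 2743774/2851) = 1/(-15099005450/2851) = -2851/15099005450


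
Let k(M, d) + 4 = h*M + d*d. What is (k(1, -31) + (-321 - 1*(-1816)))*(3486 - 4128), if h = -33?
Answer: -1552998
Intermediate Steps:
k(M, d) = -4 + d**2 - 33*M (k(M, d) = -4 + (-33*M + d*d) = -4 + (-33*M + d**2) = -4 + (d**2 - 33*M) = -4 + d**2 - 33*M)
(k(1, -31) + (-321 - 1*(-1816)))*(3486 - 4128) = ((-4 + (-31)**2 - 33*1) + (-321 - 1*(-1816)))*(3486 - 4128) = ((-4 + 961 - 33) + (-321 + 1816))*(-642) = (924 + 1495)*(-642) = 2419*(-642) = -1552998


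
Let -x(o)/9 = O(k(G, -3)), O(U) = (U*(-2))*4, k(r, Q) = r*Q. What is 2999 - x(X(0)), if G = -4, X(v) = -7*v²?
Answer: 2135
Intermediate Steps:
k(r, Q) = Q*r
O(U) = -8*U (O(U) = -2*U*4 = -8*U)
x(o) = 864 (x(o) = -(-72)*(-3*(-4)) = -(-72)*12 = -9*(-96) = 864)
2999 - x(X(0)) = 2999 - 1*864 = 2999 - 864 = 2135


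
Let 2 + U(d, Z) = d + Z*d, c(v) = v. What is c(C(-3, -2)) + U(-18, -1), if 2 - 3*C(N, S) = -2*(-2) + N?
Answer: -5/3 ≈ -1.6667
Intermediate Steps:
C(N, S) = -⅔ - N/3 (C(N, S) = ⅔ - (-2*(-2) + N)/3 = ⅔ - (4 + N)/3 = ⅔ + (-4/3 - N/3) = -⅔ - N/3)
U(d, Z) = -2 + d + Z*d (U(d, Z) = -2 + (d + Z*d) = -2 + d + Z*d)
c(C(-3, -2)) + U(-18, -1) = (-⅔ - ⅓*(-3)) + (-2 - 18 - 1*(-18)) = (-⅔ + 1) + (-2 - 18 + 18) = ⅓ - 2 = -5/3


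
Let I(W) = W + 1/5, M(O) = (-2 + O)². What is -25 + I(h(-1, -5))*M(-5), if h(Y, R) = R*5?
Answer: -6201/5 ≈ -1240.2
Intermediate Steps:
h(Y, R) = 5*R
I(W) = ⅕ + W (I(W) = W + ⅕ = ⅕ + W)
-25 + I(h(-1, -5))*M(-5) = -25 + (⅕ + 5*(-5))*(-2 - 5)² = -25 + (⅕ - 25)*(-7)² = -25 - 124/5*49 = -25 - 6076/5 = -6201/5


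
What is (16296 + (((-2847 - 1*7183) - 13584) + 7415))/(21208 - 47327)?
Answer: -97/26119 ≈ -0.0037138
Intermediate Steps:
(16296 + (((-2847 - 1*7183) - 13584) + 7415))/(21208 - 47327) = (16296 + (((-2847 - 7183) - 13584) + 7415))/(-26119) = (16296 + ((-10030 - 13584) + 7415))*(-1/26119) = (16296 + (-23614 + 7415))*(-1/26119) = (16296 - 16199)*(-1/26119) = 97*(-1/26119) = -97/26119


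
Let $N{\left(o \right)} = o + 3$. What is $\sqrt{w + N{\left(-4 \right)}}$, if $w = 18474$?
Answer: $7 \sqrt{377} \approx 135.92$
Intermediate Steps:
$N{\left(o \right)} = 3 + o$
$\sqrt{w + N{\left(-4 \right)}} = \sqrt{18474 + \left(3 - 4\right)} = \sqrt{18474 - 1} = \sqrt{18473} = 7 \sqrt{377}$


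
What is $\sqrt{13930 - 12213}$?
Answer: $\sqrt{1717} \approx 41.437$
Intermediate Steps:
$\sqrt{13930 - 12213} = \sqrt{1717}$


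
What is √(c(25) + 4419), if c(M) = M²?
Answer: 2*√1261 ≈ 71.021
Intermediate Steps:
√(c(25) + 4419) = √(25² + 4419) = √(625 + 4419) = √5044 = 2*√1261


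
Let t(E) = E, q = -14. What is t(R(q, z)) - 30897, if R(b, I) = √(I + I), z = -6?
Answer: -30897 + 2*I*√3 ≈ -30897.0 + 3.4641*I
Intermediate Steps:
R(b, I) = √2*√I (R(b, I) = √(2*I) = √2*√I)
t(R(q, z)) - 30897 = √2*√(-6) - 30897 = √2*(I*√6) - 30897 = 2*I*√3 - 30897 = -30897 + 2*I*√3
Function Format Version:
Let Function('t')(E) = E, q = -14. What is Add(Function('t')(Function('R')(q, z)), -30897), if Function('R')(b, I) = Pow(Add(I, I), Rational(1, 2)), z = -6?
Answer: Add(-30897, Mul(2, I, Pow(3, Rational(1, 2)))) ≈ Add(-30897., Mul(3.4641, I))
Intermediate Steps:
Function('R')(b, I) = Mul(Pow(2, Rational(1, 2)), Pow(I, Rational(1, 2))) (Function('R')(b, I) = Pow(Mul(2, I), Rational(1, 2)) = Mul(Pow(2, Rational(1, 2)), Pow(I, Rational(1, 2))))
Add(Function('t')(Function('R')(q, z)), -30897) = Add(Mul(Pow(2, Rational(1, 2)), Pow(-6, Rational(1, 2))), -30897) = Add(Mul(Pow(2, Rational(1, 2)), Mul(I, Pow(6, Rational(1, 2)))), -30897) = Add(Mul(2, I, Pow(3, Rational(1, 2))), -30897) = Add(-30897, Mul(2, I, Pow(3, Rational(1, 2))))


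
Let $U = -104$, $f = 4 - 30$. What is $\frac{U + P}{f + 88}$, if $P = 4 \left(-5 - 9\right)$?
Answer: $- \frac{80}{31} \approx -2.5806$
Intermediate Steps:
$f = -26$
$P = -56$ ($P = 4 \left(-14\right) = -56$)
$\frac{U + P}{f + 88} = \frac{-104 - 56}{-26 + 88} = - \frac{160}{62} = \left(-160\right) \frac{1}{62} = - \frac{80}{31}$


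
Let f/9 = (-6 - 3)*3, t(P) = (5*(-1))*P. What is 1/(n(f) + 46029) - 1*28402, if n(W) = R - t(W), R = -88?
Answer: -1270307851/44726 ≈ -28402.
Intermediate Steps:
t(P) = -5*P
f = -243 (f = 9*((-6 - 3)*3) = 9*(-9*3) = 9*(-27) = -243)
n(W) = -88 + 5*W (n(W) = -88 - (-5)*W = -88 + 5*W)
1/(n(f) + 46029) - 1*28402 = 1/((-88 + 5*(-243)) + 46029) - 1*28402 = 1/((-88 - 1215) + 46029) - 28402 = 1/(-1303 + 46029) - 28402 = 1/44726 - 28402 = -1270307851/44726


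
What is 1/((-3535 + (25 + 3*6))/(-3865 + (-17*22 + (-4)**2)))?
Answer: 4223/3492 ≈ 1.2093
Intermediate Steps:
1/((-3535 + (25 + 3*6))/(-3865 + (-17*22 + (-4)**2))) = 1/((-3535 + (25 + 18))/(-3865 + (-374 + 16))) = 1/((-3535 + 43)/(-3865 - 358)) = 1/(-3492/(-4223)) = 1/(-3492*(-1/4223)) = 1/(3492/4223) = 4223/3492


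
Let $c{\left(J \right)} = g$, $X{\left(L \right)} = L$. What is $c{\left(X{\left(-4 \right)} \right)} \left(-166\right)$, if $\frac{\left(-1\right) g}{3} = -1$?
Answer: $-498$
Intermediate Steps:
$g = 3$ ($g = \left(-3\right) \left(-1\right) = 3$)
$c{\left(J \right)} = 3$
$c{\left(X{\left(-4 \right)} \right)} \left(-166\right) = 3 \left(-166\right) = -498$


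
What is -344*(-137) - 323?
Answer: 46805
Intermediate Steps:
-344*(-137) - 323 = 47128 - 323 = 46805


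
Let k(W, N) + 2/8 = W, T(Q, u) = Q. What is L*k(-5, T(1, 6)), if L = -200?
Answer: 1050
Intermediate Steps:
k(W, N) = -1/4 + W
L*k(-5, T(1, 6)) = -200*(-1/4 - 5) = -200*(-21/4) = 1050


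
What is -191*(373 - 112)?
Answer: -49851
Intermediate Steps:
-191*(373 - 112) = -191*261 = -49851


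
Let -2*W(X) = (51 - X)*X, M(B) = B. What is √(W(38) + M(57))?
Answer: I*√190 ≈ 13.784*I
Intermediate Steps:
W(X) = -X*(51 - X)/2 (W(X) = -(51 - X)*X/2 = -X*(51 - X)/2)
√(W(38) + M(57)) = √((½)*38*(-51 + 38) + 57) = √((½)*38*(-13) + 57) = √(-247 + 57) = √(-190) = I*√190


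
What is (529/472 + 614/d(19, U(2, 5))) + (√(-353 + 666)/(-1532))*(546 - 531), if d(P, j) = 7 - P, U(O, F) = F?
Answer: -70865/1416 - 15*√313/1532 ≈ -50.219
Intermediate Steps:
(529/472 + 614/d(19, U(2, 5))) + (√(-353 + 666)/(-1532))*(546 - 531) = (529/472 + 614/(7 - 1*19)) + (√(-353 + 666)/(-1532))*(546 - 531) = (529*(1/472) + 614/(7 - 19)) + (√313*(-1/1532))*15 = (529/472 + 614/(-12)) - √313/1532*15 = (529/472 + 614*(-1/12)) - 15*√313/1532 = (529/472 - 307/6) - 15*√313/1532 = -70865/1416 - 15*√313/1532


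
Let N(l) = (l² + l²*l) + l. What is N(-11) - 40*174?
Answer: -8181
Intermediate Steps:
N(l) = l + l² + l³ (N(l) = (l² + l³) + l = l + l² + l³)
N(-11) - 40*174 = -11*(1 - 11 + (-11)²) - 40*174 = -11*(1 - 11 + 121) - 6960 = -11*111 - 6960 = -1221 - 6960 = -8181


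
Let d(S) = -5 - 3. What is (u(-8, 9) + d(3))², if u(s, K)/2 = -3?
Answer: 196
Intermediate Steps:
u(s, K) = -6 (u(s, K) = 2*(-3) = -6)
d(S) = -8
(u(-8, 9) + d(3))² = (-6 - 8)² = (-14)² = 196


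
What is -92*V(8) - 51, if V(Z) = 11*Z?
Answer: -8147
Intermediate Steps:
-92*V(8) - 51 = -1012*8 - 51 = -92*88 - 51 = -8096 - 51 = -8147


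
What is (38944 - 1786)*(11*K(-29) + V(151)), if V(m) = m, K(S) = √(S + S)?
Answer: 5610858 + 408738*I*√58 ≈ 5.6109e+6 + 3.1129e+6*I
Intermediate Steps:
K(S) = √2*√S (K(S) = √(2*S) = √2*√S)
(38944 - 1786)*(11*K(-29) + V(151)) = (38944 - 1786)*(11*(√2*√(-29)) + 151) = 37158*(11*(√2*(I*√29)) + 151) = 37158*(11*(I*√58) + 151) = 37158*(11*I*√58 + 151) = 37158*(151 + 11*I*√58) = 5610858 + 408738*I*√58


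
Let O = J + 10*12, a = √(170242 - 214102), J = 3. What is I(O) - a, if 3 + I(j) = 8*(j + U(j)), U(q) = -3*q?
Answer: -1971 - 2*I*√10965 ≈ -1971.0 - 209.43*I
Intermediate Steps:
a = 2*I*√10965 (a = √(-43860) = 2*I*√10965 ≈ 209.43*I)
O = 123 (O = 3 + 10*12 = 3 + 120 = 123)
I(j) = -3 - 16*j (I(j) = -3 + 8*(j - 3*j) = -3 + 8*(-2*j) = -3 - 16*j)
I(O) - a = (-3 - 16*123) - 2*I*√10965 = (-3 - 1968) - 2*I*√10965 = -1971 - 2*I*√10965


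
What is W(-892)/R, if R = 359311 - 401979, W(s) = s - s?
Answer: 0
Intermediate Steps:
W(s) = 0
R = -42668
W(-892)/R = 0/(-42668) = 0*(-1/42668) = 0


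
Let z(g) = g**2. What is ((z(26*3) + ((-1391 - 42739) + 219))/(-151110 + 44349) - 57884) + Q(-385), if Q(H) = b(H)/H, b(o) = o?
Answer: -2059869712/35587 ≈ -57883.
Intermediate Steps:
Q(H) = 1 (Q(H) = H/H = 1)
((z(26*3) + ((-1391 - 42739) + 219))/(-151110 + 44349) - 57884) + Q(-385) = (((26*3)**2 + ((-1391 - 42739) + 219))/(-151110 + 44349) - 57884) + 1 = ((78**2 + (-44130 + 219))/(-106761) - 57884) + 1 = ((6084 - 43911)*(-1/106761) - 57884) + 1 = (-37827*(-1/106761) - 57884) + 1 = (12609/35587 - 57884) + 1 = -2059905299/35587 + 1 = -2059869712/35587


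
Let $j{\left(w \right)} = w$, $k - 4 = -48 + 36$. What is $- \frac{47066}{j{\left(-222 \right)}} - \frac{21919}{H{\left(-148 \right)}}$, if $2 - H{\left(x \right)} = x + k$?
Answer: $\frac{1285205}{17538} \approx 73.281$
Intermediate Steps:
$k = -8$ ($k = 4 + \left(-48 + 36\right) = 4 - 12 = -8$)
$H{\left(x \right)} = 10 - x$ ($H{\left(x \right)} = 2 - \left(x - 8\right) = 2 - \left(-8 + x\right) = 10 - x$)
$- \frac{47066}{j{\left(-222 \right)}} - \frac{21919}{H{\left(-148 \right)}} = - \frac{47066}{-222} - \frac{21919}{10 - -148} = \left(-47066\right) \left(- \frac{1}{222}\right) - \frac{21919}{10 + 148} = \frac{23533}{111} - \frac{21919}{158} = \frac{1285205}{17538}$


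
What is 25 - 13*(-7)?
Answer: 116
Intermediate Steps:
25 - 13*(-7) = 25 + 91 = 116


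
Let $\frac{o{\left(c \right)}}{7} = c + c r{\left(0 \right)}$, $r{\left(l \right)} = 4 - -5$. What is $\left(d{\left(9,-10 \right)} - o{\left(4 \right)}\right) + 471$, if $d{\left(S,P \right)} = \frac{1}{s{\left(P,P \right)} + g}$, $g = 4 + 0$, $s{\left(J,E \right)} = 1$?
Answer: $\frac{956}{5} \approx 191.2$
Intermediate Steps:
$g = 4$
$r{\left(l \right)} = 9$ ($r{\left(l \right)} = 4 + 5 = 9$)
$d{\left(S,P \right)} = \frac{1}{5}$ ($d{\left(S,P \right)} = \frac{1}{1 + 4} = \frac{1}{5}$)
$o{\left(c \right)} = 70 c$ ($o{\left(c \right)} = 7 \left(c + c 9\right) = 7 \left(c + 9 c\right) = 7 \cdot 10 c = 70 c$)
$\left(d{\left(9,-10 \right)} - o{\left(4 \right)}\right) + 471 = \left(\frac{1}{5} - 70 \cdot 4\right) + 471 = \left(\frac{1}{5} - 280\right) + 471 = - \frac{1399}{5} + 471 = \frac{956}{5}$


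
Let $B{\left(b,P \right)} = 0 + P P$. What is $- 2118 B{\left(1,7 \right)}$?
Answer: $-103782$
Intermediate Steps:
$B{\left(b,P \right)} = P^{2}$ ($B{\left(b,P \right)} = 0 + P^{2} = P^{2}$)
$- 2118 B{\left(1,7 \right)} = - 2118 \cdot 7^{2} = \left(-2118\right) 49 = -103782$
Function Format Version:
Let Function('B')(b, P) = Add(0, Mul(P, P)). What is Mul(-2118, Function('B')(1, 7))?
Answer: -103782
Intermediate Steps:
Function('B')(b, P) = Pow(P, 2) (Function('B')(b, P) = Add(0, Pow(P, 2)) = Pow(P, 2))
Mul(-2118, Function('B')(1, 7)) = Mul(-2118, Pow(7, 2)) = Mul(-2118, 49) = -103782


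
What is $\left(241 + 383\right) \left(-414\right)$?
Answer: $-258336$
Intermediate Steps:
$\left(241 + 383\right) \left(-414\right) = 624 \left(-414\right) = -258336$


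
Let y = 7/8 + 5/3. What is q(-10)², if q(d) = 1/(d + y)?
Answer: 576/32041 ≈ 0.017977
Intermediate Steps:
y = 61/24 (y = 7*(⅛) + 5*(⅓) = 7/8 + 5/3 = 61/24 ≈ 2.5417)
q(d) = 1/(61/24 + d) (q(d) = 1/(d + 61/24) = 1/(61/24 + d))
q(-10)² = (24/(61 + 24*(-10)))² = (24/(61 - 240))² = (24/(-179))² = (24*(-1/179))² = (-24/179)² = 576/32041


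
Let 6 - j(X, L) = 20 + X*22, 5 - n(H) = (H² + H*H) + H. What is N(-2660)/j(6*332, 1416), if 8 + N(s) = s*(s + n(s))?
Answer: -18821089346/21919 ≈ -8.5867e+5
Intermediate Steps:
n(H) = 5 - H - 2*H² (n(H) = 5 - ((H² + H*H) + H) = 5 - ((H² + H²) + H) = 5 - (2*H² + H) = 5 - (H + 2*H²) = 5 + (-H - 2*H²) = 5 - H - 2*H²)
j(X, L) = -14 - 22*X (j(X, L) = 6 - (20 + X*22) = 6 - (20 + 22*X) = 6 + (-20 - 22*X) = -14 - 22*X)
N(s) = -8 + s*(5 - 2*s²) (N(s) = -8 + s*(s + (5 - s - 2*s²)) = -8 + s*(5 - 2*s²))
N(-2660)/j(6*332, 1416) = (-8 - 2*(-2660)³ + 5*(-2660))/(-14 - 132*332) = (-8 - 2*(-18821096000) - 13300)/(-14 - 22*1992) = (-8 + 37642192000 - 13300)/(-14 - 43824) = 37642178692/(-43838) = 37642178692*(-1/43838) = -18821089346/21919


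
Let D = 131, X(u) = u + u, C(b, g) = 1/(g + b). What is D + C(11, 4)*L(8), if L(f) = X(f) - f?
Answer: 1973/15 ≈ 131.53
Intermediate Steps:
C(b, g) = 1/(b + g)
X(u) = 2*u
L(f) = f (L(f) = 2*f - f = f)
D + C(11, 4)*L(8) = 131 + 8/(11 + 4) = 131 + 8/15 = 1973/15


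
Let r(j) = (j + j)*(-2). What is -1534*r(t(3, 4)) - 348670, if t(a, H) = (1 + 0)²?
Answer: -342534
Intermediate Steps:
t(a, H) = 1 (t(a, H) = 1² = 1)
r(j) = -4*j (r(j) = (2*j)*(-2) = -4*j)
-1534*r(t(3, 4)) - 348670 = -(-6136) - 348670 = -1534*(-4) - 348670 = 6136 - 348670 = -342534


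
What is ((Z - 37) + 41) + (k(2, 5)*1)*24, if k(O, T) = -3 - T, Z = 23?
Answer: -165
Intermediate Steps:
((Z - 37) + 41) + (k(2, 5)*1)*24 = ((23 - 37) + 41) + ((-3 - 1*5)*1)*24 = (-14 + 41) + ((-3 - 5)*1)*24 = 27 - 8*1*24 = 27 - 8*24 = 27 - 192 = -165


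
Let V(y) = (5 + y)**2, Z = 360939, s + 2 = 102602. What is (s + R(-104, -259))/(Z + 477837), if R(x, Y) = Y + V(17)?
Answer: 34275/279592 ≈ 0.12259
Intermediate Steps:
s = 102600 (s = -2 + 102602 = 102600)
R(x, Y) = 484 + Y (R(x, Y) = Y + (5 + 17)**2 = Y + 22**2 = Y + 484 = 484 + Y)
(s + R(-104, -259))/(Z + 477837) = (102600 + (484 - 259))/(360939 + 477837) = (102600 + 225)/838776 = 102825*(1/838776) = 34275/279592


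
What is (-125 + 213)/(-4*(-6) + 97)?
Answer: 8/11 ≈ 0.72727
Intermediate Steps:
(-125 + 213)/(-4*(-6) + 97) = 88/(24 + 97) = 88/121 = 88*(1/121) = 8/11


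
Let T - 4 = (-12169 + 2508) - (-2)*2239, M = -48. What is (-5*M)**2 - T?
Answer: 62779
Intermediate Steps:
T = -5179 (T = 4 + ((-12169 + 2508) - (-2)*2239) = 4 + (-9661 - 1*(-4478)) = 4 + (-9661 + 4478) = 4 - 5183 = -5179)
(-5*M)**2 - T = (-5*(-48))**2 - 1*(-5179) = 240**2 + 5179 = 57600 + 5179 = 62779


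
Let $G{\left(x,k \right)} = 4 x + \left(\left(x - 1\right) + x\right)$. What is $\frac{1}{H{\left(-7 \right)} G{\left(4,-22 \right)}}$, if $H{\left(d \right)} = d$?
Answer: $- \frac{1}{161} \approx -0.0062112$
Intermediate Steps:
$G{\left(x,k \right)} = -1 + 6 x$ ($G{\left(x,k \right)} = 4 x + \left(\left(-1 + x\right) + x\right) = 4 x + \left(-1 + 2 x\right) = -1 + 6 x$)
$\frac{1}{H{\left(-7 \right)} G{\left(4,-22 \right)}} = \frac{1}{\left(-7\right) \left(-1 + 6 \cdot 4\right)} = \frac{1}{\left(-7\right) \left(-1 + 24\right)} = \frac{1}{\left(-7\right) 23} = \frac{1}{-161} = - \frac{1}{161}$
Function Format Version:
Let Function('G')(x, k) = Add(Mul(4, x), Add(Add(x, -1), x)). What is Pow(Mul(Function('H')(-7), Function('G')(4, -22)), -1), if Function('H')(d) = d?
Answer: Rational(-1, 161) ≈ -0.0062112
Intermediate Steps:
Function('G')(x, k) = Add(-1, Mul(6, x)) (Function('G')(x, k) = Add(Mul(4, x), Add(Add(-1, x), x)) = Add(Mul(4, x), Add(-1, Mul(2, x))) = Add(-1, Mul(6, x)))
Pow(Mul(Function('H')(-7), Function('G')(4, -22)), -1) = Pow(Mul(-7, Add(-1, Mul(6, 4))), -1) = Pow(Mul(-7, Add(-1, 24)), -1) = Pow(Mul(-7, 23), -1) = Pow(-161, -1) = Rational(-1, 161)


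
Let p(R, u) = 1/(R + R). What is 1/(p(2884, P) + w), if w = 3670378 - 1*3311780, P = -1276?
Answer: 5768/2068393265 ≈ 2.7886e-6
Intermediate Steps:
p(R, u) = 1/(2*R)
w = 358598 (w = 3670378 - 3311780 = 358598)
1/(p(2884, P) + w) = 1/((1/2)/2884 + 358598) = 1/((1/2)*(1/2884) + 358598) = 1/(1/5768 + 358598) = 1/(2068393265/5768) = 5768/2068393265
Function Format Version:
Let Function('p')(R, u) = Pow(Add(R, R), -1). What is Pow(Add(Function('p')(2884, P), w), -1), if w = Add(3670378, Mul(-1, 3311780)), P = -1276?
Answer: Rational(5768, 2068393265) ≈ 2.7886e-6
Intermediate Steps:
Function('p')(R, u) = Mul(Rational(1, 2), Pow(R, -1)) (Function('p')(R, u) = Pow(Mul(2, R), -1) = Mul(Rational(1, 2), Pow(R, -1)))
w = 358598 (w = Add(3670378, -3311780) = 358598)
Pow(Add(Function('p')(2884, P), w), -1) = Pow(Add(Mul(Rational(1, 2), Pow(2884, -1)), 358598), -1) = Pow(Add(Mul(Rational(1, 2), Rational(1, 2884)), 358598), -1) = Pow(Add(Rational(1, 5768), 358598), -1) = Pow(Rational(2068393265, 5768), -1) = Rational(5768, 2068393265)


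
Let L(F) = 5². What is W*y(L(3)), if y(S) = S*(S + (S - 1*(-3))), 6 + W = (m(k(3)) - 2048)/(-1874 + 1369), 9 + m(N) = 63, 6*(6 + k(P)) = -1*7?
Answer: -274540/101 ≈ -2718.2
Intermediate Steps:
k(P) = -43/6 (k(P) = -6 + (-1*7)/6 = -6 + (⅙)*(-7) = -6 - 7/6 = -43/6)
m(N) = 54 (m(N) = -9 + 63 = 54)
L(F) = 25
W = -1036/505 (W = -6 + (54 - 2048)/(-1874 + 1369) = -6 - 1994/(-505) = -6 - 1994*(-1/505) = -6 + 1994/505 = -1036/505 ≈ -2.0515)
y(S) = S*(3 + 2*S) (y(S) = S*(S + (S + 3)) = S*(S + (3 + S)) = S*(3 + 2*S))
W*y(L(3)) = -5180*(3 + 2*25)/101 = -5180*(3 + 50)/101 = -5180*53/101 = -1036/505*1325 = -274540/101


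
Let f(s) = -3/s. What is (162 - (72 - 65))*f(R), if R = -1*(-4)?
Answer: -465/4 ≈ -116.25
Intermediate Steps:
R = 4
(162 - (72 - 65))*f(R) = (162 - (72 - 65))*(-3/4) = (162 - 1*7)*(-3*¼) = (162 - 7)*(-¾) = 155*(-¾) = -465/4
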